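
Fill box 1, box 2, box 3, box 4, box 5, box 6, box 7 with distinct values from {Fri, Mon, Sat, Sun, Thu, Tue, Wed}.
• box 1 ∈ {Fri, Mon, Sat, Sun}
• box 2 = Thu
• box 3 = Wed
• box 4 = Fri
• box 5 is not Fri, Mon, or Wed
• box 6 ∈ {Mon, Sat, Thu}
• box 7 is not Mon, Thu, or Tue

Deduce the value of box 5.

Tue

box 2 has just one choice, so box 2 = Thu. So box 5, box 6 can't be Thu.
box 3's domain is down to {Wed}, so box 3 = Wed. Strike Wed from box 7.
box 4 has just one choice, so box 4 = Fri. So box 1, box 7 can't be Fri.
Among the 4 still-open variables, Tue fits only box 5 (and all 4 values in {Mon, Sat, Sun, Tue} must be used), so box 5 = Tue.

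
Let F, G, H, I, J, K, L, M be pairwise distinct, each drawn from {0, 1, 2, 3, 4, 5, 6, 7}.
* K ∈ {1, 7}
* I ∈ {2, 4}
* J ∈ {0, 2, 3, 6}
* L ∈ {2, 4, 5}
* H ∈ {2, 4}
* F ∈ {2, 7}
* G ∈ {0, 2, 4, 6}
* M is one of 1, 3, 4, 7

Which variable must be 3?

The 8 variables together cover exactly {0, 1, 2, 3, 4, 5, 6, 7} — 8 values for 8 variables — and 5 appears only in L's list, so L = 5.
H and I share exactly the 2 values {2, 4}; by pigeonhole those values go to them, so strike 2, 4 from F, G, J, M.
F's domain is down to {7}, so F = 7. Remove 7 from K, M.
K must be 1 (only option left). Eliminate 1 elsewhere: M.
So 3 goes to M.

M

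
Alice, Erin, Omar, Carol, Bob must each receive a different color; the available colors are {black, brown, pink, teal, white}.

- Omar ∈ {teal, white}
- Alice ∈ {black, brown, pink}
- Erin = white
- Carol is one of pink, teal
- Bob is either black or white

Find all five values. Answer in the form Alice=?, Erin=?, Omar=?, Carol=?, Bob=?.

Erin must be white (only option left). Strike white from Omar, Bob.
Omar must be teal (only option left). Remove teal from Carol.
Carol's domain is down to {pink}, so Carol = pink. Eliminate pink elsewhere: Alice.
Bob must be black (only option left). Remove black from Alice.
Alice must be brown (only option left).

Alice=brown, Erin=white, Omar=teal, Carol=pink, Bob=black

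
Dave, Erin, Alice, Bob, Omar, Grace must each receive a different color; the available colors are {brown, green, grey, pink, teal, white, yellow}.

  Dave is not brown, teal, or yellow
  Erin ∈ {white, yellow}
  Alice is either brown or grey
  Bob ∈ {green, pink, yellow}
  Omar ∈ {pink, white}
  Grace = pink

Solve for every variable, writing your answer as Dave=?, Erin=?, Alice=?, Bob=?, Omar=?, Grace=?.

Dave=grey, Erin=yellow, Alice=brown, Bob=green, Omar=white, Grace=pink

Grace must be pink (only option left). Eliminate pink elsewhere: Dave, Bob, Omar.
Omar must be white (only option left). Strike white from Dave, Erin.
Erin's domain is down to {yellow}, so Erin = yellow. Eliminate yellow elsewhere: Bob.
Bob must be green (only option left). So Dave can't be green.
Dave's domain is down to {grey}, so Dave = grey. Eliminate grey elsewhere: Alice.
Alice must be brown (only option left).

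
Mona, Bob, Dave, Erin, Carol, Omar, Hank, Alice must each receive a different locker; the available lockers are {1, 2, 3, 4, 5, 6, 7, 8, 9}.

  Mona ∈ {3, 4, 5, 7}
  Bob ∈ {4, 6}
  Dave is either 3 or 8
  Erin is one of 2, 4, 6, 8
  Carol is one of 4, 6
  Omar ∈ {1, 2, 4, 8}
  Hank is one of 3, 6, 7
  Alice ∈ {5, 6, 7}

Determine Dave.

Among the 8 variables, 1 fits only Omar (and all 8 values in {1, 2, 3, 4, 5, 6, 7, 8} must be used), so Omar = 1.
The 7 still-open variables draw from only 7 values {2, 3, 4, 5, 6, 7, 8}, so each is used; only Erin can be 2, hence Erin = 2.
The 6 still-open variables draw from only 6 values {3, 4, 5, 6, 7, 8}, so each is used; only Dave can be 8, hence Dave = 8.

8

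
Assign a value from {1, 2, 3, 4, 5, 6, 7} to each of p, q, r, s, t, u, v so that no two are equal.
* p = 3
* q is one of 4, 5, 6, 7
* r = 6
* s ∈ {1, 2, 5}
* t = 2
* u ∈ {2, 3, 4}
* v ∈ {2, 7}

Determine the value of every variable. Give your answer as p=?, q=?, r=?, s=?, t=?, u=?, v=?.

p=3, q=5, r=6, s=1, t=2, u=4, v=7

p must be 3 (only option left). Eliminate 3 elsewhere: u.
That leaves r = 6. So q can't be 6.
That leaves t = 2. Eliminate 2 elsewhere: s, u, v.
That leaves u = 4. So q can't be 4.
v's domain is down to {7}, so v = 7. Eliminate 7 elsewhere: q.
q must be 5 (only option left). Remove 5 from s.
That leaves s = 1.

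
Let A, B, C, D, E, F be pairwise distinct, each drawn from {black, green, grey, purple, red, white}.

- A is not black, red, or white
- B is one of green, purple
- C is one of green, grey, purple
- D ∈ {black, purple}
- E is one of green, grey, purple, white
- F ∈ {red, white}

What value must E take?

white

Among the 6 variables, black fits only D (and all 6 values in {black, green, grey, purple, red, white} must be used), so D = black.
The 5 still-open variables together cover exactly {green, grey, purple, red, white} — 5 values for 5 variables — and red appears only in F's list, so F = red.
The 4 still-open variables draw from only 4 values {green, grey, purple, white}, so each is used; only E can be white, hence E = white.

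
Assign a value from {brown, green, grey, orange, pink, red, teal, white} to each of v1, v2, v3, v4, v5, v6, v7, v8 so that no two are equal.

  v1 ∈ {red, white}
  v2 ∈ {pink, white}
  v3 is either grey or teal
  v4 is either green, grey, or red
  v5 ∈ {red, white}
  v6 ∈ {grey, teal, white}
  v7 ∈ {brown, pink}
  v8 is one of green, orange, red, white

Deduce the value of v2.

pink

Among the 8 variables, brown fits only v7 (and all 8 values in {brown, green, grey, orange, pink, red, teal, white} must be used), so v7 = brown.
Among the 7 still-open variables, orange fits only v8 (and all 7 values in {green, grey, orange, pink, red, teal, white} must be used), so v8 = orange.
The 6 still-open variables together cover exactly {green, grey, pink, red, teal, white} — 6 values for 6 variables — and green appears only in v4's list, so v4 = green.
The 5 still-open variables together cover exactly {grey, pink, red, teal, white} — 5 values for 5 variables — and pink appears only in v2's list, so v2 = pink.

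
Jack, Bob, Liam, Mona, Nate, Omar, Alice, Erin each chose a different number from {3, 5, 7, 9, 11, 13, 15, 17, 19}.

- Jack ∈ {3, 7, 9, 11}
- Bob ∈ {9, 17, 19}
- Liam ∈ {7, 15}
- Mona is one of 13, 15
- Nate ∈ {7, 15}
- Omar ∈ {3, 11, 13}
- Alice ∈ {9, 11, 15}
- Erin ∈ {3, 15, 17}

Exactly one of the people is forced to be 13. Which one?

The 8 variables together cover exactly {3, 7, 9, 11, 13, 15, 17, 19} — 8 values for 8 variables — and 19 appears only in Bob's list, so Bob = 19.
The 7 still-open variables draw from only 7 values {3, 7, 9, 11, 13, 15, 17}, so each is used; only Erin can be 17, hence Erin = 17.
Liam and Nate share exactly the 2 values {7, 15}; by pigeonhole those values go to them, so strike 7, 15 from Jack, Mona, Alice.
So 13 goes to Mona.

Mona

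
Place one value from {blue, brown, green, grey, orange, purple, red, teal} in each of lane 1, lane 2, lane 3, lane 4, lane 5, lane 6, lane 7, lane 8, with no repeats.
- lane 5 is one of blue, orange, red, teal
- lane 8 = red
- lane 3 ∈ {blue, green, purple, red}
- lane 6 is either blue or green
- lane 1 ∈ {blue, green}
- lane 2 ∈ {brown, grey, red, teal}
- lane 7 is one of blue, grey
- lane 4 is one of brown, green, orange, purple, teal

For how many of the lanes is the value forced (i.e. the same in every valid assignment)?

lane 8 has just one choice, so lane 8 = red. So lane 2, lane 3, lane 5 can't be red.
The 2 variables lane 1 and lane 6 are confined to {blue, green}, which locks those values in; drop them from lane 3, lane 4, lane 5, lane 7.
lane 3 has just one choice, so lane 3 = purple. So lane 4 can't be purple.
lane 7 must be grey (only option left). Remove grey from lane 2.
Determined: lane 3=purple, lane 7=grey, lane 8=red. The other lanes each still have more than one consistent value. That makes 3.

3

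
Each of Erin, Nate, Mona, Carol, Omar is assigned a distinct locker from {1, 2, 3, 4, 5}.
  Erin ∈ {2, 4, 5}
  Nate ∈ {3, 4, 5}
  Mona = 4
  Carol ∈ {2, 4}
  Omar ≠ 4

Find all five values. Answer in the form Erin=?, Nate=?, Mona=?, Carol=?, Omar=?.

Erin=5, Nate=3, Mona=4, Carol=2, Omar=1

Mona's domain is down to {4}, so Mona = 4. Strike 4 from Erin, Nate, Carol.
Carol has just one choice, so Carol = 2. Eliminate 2 elsewhere: Erin, Omar.
That leaves Erin = 5. Eliminate 5 elsewhere: Nate, Omar.
That leaves Nate = 3. So Omar can't be 3.
Omar must be 1 (only option left).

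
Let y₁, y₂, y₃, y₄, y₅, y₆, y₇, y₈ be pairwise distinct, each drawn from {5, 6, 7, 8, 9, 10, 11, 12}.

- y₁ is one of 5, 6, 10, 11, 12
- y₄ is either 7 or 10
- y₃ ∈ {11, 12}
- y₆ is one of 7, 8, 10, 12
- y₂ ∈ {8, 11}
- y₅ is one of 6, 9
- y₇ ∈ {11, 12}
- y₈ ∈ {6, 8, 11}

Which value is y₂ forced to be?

8

The 8 variables together cover exactly {5, 6, 7, 8, 9, 10, 11, 12} — 8 values for 8 variables — and 5 appears only in y₁'s list, so y₁ = 5.
The 7 still-open variables draw from only 7 values {6, 7, 8, 9, 10, 11, 12}, so each is used; only y₅ can be 9, hence y₅ = 9.
Among the 6 still-open variables, 6 fits only y₈ (and all 6 values in {6, 7, 8, 10, 11, 12} must be used), so y₈ = 6.
y₃ and y₇ between them cover only {11, 12} — a naked pair. Remove those values from y₂, y₆.
So y₂ = 8.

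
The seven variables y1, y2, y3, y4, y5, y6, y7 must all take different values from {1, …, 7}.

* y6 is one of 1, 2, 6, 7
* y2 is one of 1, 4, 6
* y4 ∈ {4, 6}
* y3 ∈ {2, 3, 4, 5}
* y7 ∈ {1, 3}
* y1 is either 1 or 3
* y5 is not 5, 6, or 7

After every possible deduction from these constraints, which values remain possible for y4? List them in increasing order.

4, 6

The 7 variables draw from only 7 values {1, 2, 3, 4, 5, 6, 7}, so each is used; only y3 can be 5, hence y3 = 5.
The 6 still-open variables together cover exactly {1, 2, 3, 4, 6, 7} — 6 values for 6 variables — and 7 appears only in y6's list, so y6 = 7.
The 5 still-open variables together cover exactly {1, 2, 3, 4, 6} — 5 values for 5 variables — and 2 appears only in y5's list, so y5 = 2.
y1 and y7 between them cover only {1, 3} — a naked pair. Remove those values from y2.
No further eliminations apply; y4 can still be any of 4, 6.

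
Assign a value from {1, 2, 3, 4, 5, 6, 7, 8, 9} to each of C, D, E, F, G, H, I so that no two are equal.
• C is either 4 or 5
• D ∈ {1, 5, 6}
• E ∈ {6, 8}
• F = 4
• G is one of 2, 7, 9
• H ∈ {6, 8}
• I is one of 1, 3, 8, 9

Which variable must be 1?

D

F has just one choice, so F = 4. So C can't be 4.
C's domain is down to {5}, so C = 5. Eliminate 5 elsewhere: D.
E and H share exactly the 2 values {6, 8}; by pigeonhole those values go to them, so strike 6, 8 from D, I.
So 1 goes to D.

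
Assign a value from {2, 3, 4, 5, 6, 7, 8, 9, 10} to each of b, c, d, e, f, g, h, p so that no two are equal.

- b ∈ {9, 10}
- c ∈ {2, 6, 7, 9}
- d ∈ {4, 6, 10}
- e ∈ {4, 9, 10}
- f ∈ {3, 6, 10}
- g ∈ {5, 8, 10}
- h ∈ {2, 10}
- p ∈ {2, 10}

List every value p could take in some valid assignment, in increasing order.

2, 10

h and p between them cover only {2, 10} — a naked pair. Remove those values from b, c, d, e, f, g.
b must be 9 (only option left). Strike 9 from c, e.
e must be 4 (only option left). Strike 4 from d.
d must be 6 (only option left). So c, f can't be 6.
f must be 3 (only option left).
c must be 7 (only option left).
No further eliminations apply; p can still be any of 2, 10.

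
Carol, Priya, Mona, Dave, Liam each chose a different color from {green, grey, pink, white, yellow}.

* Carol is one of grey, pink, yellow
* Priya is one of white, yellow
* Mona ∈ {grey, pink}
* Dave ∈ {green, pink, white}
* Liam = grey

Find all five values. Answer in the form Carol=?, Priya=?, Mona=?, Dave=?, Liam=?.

Carol=yellow, Priya=white, Mona=pink, Dave=green, Liam=grey

Liam has just one choice, so Liam = grey. Eliminate grey elsewhere: Carol, Mona.
Mona's domain is down to {pink}, so Mona = pink. Eliminate pink elsewhere: Carol, Dave.
That leaves Carol = yellow. Eliminate yellow elsewhere: Priya.
Priya's domain is down to {white}, so Priya = white. Strike white from Dave.
Dave must be green (only option left).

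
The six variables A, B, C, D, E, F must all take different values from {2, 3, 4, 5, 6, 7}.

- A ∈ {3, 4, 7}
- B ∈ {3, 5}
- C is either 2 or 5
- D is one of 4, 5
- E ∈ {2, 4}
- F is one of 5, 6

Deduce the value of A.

7

Among the 6 variables, 6 fits only F (and all 6 values in {2, 3, 4, 5, 6, 7} must be used), so F = 6.
The 5 still-open variables draw from only 5 values {2, 3, 4, 5, 7}, so each is used; only A can be 7, hence A = 7.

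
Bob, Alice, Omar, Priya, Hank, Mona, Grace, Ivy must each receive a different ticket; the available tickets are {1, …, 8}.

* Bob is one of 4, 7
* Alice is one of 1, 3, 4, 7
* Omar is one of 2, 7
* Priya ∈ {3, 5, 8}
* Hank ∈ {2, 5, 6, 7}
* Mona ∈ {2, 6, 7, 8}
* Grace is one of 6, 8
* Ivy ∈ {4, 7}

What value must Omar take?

Among the 8 variables, 1 fits only Alice (and all 8 values in {1, 2, 3, 4, 5, 6, 7, 8} must be used), so Alice = 1.
The 7 still-open variables together cover exactly {2, 3, 4, 5, 6, 7, 8} — 7 values for 7 variables — and 3 appears only in Priya's list, so Priya = 3.
The 6 still-open variables draw from only 6 values {2, 4, 5, 6, 7, 8}, so each is used; only Hank can be 5, hence Hank = 5.
Bob and Ivy between them cover only {4, 7} — a naked pair. Remove those values from Omar, Mona.
So Omar = 2.

2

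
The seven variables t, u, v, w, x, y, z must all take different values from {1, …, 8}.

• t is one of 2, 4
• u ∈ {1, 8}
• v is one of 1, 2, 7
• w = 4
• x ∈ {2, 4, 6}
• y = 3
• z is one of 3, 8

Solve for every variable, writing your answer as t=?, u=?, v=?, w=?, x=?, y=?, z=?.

t=2, u=1, v=7, w=4, x=6, y=3, z=8

w has just one choice, so w = 4. Strike 4 from t, x.
y has just one choice, so y = 3. Remove 3 from z.
z's domain is down to {8}, so z = 8. So u can't be 8.
t must be 2 (only option left). So v, x can't be 2.
u has just one choice, so u = 1. Remove 1 from v.
v's domain is down to {7}, so v = 7.
x must be 6 (only option left).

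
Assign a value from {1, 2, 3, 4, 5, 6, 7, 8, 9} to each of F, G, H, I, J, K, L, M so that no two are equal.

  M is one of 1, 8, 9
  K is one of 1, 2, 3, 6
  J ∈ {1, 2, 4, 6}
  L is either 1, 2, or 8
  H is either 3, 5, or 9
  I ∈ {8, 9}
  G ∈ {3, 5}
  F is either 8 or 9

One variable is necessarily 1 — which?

The 8 variables together cover exactly {1, 2, 3, 4, 5, 6, 8, 9} — 8 values for 8 variables — and 4 appears only in J's list, so J = 4.
Among the 7 still-open variables, 6 fits only K (and all 7 values in {1, 2, 3, 5, 6, 8, 9} must be used), so K = 6.
The 6 still-open variables draw from only 6 values {1, 2, 3, 5, 8, 9}, so each is used; only L can be 2, hence L = 2.
Among the 5 still-open variables, 1 fits only M (and all 5 values in {1, 3, 5, 8, 9} must be used), so M = 1.

M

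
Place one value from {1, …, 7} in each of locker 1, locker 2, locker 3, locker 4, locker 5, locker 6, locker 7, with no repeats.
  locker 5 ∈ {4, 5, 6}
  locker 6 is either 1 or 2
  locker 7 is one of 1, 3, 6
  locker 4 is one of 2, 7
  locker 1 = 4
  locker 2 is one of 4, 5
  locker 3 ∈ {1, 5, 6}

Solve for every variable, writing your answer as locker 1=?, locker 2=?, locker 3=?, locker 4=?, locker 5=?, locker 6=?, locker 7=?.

locker 1=4, locker 2=5, locker 3=1, locker 4=7, locker 5=6, locker 6=2, locker 7=3

locker 1's domain is down to {4}, so locker 1 = 4. Eliminate 4 elsewhere: locker 2, locker 5.
That leaves locker 2 = 5. So locker 3, locker 5 can't be 5.
locker 5's domain is down to {6}, so locker 5 = 6. So locker 3, locker 7 can't be 6.
locker 3's domain is down to {1}, so locker 3 = 1. So locker 6, locker 7 can't be 1.
locker 6 must be 2 (only option left). Eliminate 2 elsewhere: locker 4.
locker 7's domain is down to {3}, so locker 7 = 3.
That leaves locker 4 = 7.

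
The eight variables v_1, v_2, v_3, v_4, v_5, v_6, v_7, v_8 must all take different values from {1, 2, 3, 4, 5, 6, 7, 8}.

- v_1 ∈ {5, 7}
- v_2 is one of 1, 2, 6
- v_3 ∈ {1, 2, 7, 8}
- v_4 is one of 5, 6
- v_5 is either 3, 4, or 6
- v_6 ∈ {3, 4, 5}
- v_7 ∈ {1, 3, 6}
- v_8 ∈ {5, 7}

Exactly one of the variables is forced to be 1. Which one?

The 8 variables together cover exactly {1, 2, 3, 4, 5, 6, 7, 8} — 8 values for 8 variables — and 8 appears only in v_3's list, so v_3 = 8.
The 7 still-open variables together cover exactly {1, 2, 3, 4, 5, 6, 7} — 7 values for 7 variables — and 2 appears only in v_2's list, so v_2 = 2.
The 6 still-open variables together cover exactly {1, 3, 4, 5, 6, 7} — 6 values for 6 variables — and 1 appears only in v_7's list, so v_7 = 1.

v_7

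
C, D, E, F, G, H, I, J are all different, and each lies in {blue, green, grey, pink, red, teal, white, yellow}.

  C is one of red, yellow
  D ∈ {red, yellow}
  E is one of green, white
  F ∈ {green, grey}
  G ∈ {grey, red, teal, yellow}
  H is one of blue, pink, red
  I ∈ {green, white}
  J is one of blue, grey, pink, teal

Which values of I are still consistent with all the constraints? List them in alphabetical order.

green, white

C and D share exactly the 2 values {red, yellow}; by pigeonhole those values go to them, so strike red, yellow from G, H.
The 2 variables E and I are confined to {green, white}, which locks those values in; drop them from F.
F must be grey (only option left). Eliminate grey elsewhere: G, J.
That leaves G = teal. Eliminate teal elsewhere: J.
No further eliminations apply; I can still be any of green, white.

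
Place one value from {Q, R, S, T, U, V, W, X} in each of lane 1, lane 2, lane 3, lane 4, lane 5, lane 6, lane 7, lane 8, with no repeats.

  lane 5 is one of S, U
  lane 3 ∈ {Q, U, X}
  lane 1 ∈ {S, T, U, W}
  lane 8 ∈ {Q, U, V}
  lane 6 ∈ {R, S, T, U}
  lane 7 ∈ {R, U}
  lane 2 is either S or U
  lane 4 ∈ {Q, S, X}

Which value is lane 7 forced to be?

Among the 8 variables, V fits only lane 8 (and all 8 values in {Q, R, S, T, U, V, W, X} must be used), so lane 8 = V.
The 7 still-open variables draw from only 7 values {Q, R, S, T, U, W, X}, so each is used; only lane 1 can be W, hence lane 1 = W.
Among the 6 still-open variables, T fits only lane 6 (and all 6 values in {Q, R, S, T, U, X} must be used), so lane 6 = T.
Among the 5 still-open variables, R fits only lane 7 (and all 5 values in {Q, R, S, U, X} must be used), so lane 7 = R.

R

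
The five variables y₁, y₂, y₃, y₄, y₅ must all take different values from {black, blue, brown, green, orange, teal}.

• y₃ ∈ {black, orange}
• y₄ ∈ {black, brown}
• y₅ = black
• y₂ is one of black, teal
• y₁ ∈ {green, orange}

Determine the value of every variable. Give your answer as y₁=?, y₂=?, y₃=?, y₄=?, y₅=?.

y₁=green, y₂=teal, y₃=orange, y₄=brown, y₅=black

y₅ must be black (only option left). Strike black from y₂, y₃, y₄.
That leaves y₂ = teal.
y₃ has just one choice, so y₃ = orange. Remove orange from y₁.
y₄ must be brown (only option left).
y₁ has just one choice, so y₁ = green.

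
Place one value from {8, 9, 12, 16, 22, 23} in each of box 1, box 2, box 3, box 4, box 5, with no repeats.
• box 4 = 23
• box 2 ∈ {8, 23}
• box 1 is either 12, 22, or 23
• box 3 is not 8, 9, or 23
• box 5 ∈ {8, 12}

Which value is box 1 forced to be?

box 4 must be 23 (only option left). So box 1, box 2 can't be 23.
box 2 has just one choice, so box 2 = 8. Strike 8 from box 5.
box 5 must be 12 (only option left). Eliminate 12 elsewhere: box 1, box 3.
So box 1 = 22.

22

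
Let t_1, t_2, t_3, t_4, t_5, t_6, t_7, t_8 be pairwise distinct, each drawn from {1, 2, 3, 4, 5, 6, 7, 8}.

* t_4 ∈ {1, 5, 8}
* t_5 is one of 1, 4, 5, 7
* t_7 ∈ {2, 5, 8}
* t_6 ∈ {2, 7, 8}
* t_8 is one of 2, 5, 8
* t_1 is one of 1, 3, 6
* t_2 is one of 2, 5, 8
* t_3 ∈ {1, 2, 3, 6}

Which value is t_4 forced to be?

The 8 variables together cover exactly {1, 2, 3, 4, 5, 6, 7, 8} — 8 values for 8 variables — and 4 appears only in t_5's list, so t_5 = 4.
The 7 still-open variables draw from only 7 values {1, 2, 3, 5, 6, 7, 8}, so each is used; only t_6 can be 7, hence t_6 = 7.
The 3 variables t_2, t_7, t_8 are confined to {2, 5, 8}, which locks those values in; drop them from t_3, t_4.
So t_4 = 1.

1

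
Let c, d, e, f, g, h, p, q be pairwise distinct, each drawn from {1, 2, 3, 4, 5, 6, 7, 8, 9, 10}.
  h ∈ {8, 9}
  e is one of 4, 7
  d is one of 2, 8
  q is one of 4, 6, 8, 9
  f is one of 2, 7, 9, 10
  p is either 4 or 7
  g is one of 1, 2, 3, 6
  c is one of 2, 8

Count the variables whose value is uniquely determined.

3

c and d between them cover only {2, 8} — a naked pair. Remove those values from f, g, h, q.
h's domain is down to {9}, so h = 9. So f, q can't be 9.
The 2 variables e and p are confined to {4, 7}, which locks those values in; drop them from f, q.
That leaves f = 10.
q must be 6 (only option left). So g can't be 6.
Determined: f=10, h=9, q=6. The other variables each still have more than one consistent value. That makes 3.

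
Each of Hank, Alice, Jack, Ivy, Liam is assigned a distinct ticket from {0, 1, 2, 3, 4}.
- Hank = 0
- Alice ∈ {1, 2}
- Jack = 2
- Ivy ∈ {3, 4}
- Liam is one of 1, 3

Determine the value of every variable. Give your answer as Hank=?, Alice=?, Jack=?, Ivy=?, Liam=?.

Hank=0, Alice=1, Jack=2, Ivy=4, Liam=3

Hank's domain is down to {0}, so Hank = 0.
That leaves Jack = 2. Eliminate 2 elsewhere: Alice.
Alice's domain is down to {1}, so Alice = 1. Strike 1 from Liam.
That leaves Liam = 3. Eliminate 3 elsewhere: Ivy.
Ivy must be 4 (only option left).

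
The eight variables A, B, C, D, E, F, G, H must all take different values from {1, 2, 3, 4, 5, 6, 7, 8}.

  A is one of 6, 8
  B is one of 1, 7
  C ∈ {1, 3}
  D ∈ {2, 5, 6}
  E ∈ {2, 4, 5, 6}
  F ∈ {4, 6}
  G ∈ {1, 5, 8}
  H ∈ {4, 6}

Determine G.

1

The 8 variables draw from only 8 values {1, 2, 3, 4, 5, 6, 7, 8}, so each is used; only C can be 3, hence C = 3.
The 7 still-open variables draw from only 7 values {1, 2, 4, 5, 6, 7, 8}, so each is used; only B can be 7, hence B = 7.
The 6 still-open variables together cover exactly {1, 2, 4, 5, 6, 8} — 6 values for 6 variables — and 1 appears only in G's list, so G = 1.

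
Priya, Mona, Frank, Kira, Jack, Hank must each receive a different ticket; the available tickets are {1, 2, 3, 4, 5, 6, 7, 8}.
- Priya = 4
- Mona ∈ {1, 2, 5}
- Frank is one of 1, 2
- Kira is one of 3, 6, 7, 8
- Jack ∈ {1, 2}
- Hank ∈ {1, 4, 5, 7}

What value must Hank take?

7

Priya must be 4 (only option left). Remove 4 from Hank.
The 2 variables Frank and Jack are confined to {1, 2}, which locks those values in; drop them from Mona, Hank.
Mona has just one choice, so Mona = 5. Strike 5 from Hank.
So Hank = 7.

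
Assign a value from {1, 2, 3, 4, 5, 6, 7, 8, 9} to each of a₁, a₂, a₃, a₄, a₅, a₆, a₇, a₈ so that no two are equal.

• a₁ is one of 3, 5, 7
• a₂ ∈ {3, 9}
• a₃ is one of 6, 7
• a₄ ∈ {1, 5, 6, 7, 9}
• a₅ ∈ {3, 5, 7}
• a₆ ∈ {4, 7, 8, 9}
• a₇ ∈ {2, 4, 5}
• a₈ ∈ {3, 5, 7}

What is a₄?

The 3 variables a₁, a₅, a₈ are confined to {3, 5, 7}, which locks those values in; drop them from a₂, a₃, a₄, a₆, a₇.
That leaves a₂ = 9. Eliminate 9 elsewhere: a₄, a₆.
a₃'s domain is down to {6}, so a₃ = 6. Eliminate 6 elsewhere: a₄.
So a₄ = 1.

1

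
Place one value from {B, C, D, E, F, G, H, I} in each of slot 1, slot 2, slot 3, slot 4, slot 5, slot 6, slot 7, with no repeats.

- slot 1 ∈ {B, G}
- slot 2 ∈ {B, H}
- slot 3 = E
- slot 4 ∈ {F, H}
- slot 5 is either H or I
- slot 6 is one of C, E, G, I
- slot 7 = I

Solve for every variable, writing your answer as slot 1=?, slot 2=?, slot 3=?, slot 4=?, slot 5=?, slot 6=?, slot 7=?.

slot 3's domain is down to {E}, so slot 3 = E. Eliminate E elsewhere: slot 6.
slot 7 must be I (only option left). So slot 5, slot 6 can't be I.
slot 5's domain is down to {H}, so slot 5 = H. So slot 2, slot 4 can't be H.
slot 2's domain is down to {B}, so slot 2 = B. So slot 1 can't be B.
That leaves slot 4 = F.
That leaves slot 1 = G. Remove G from slot 6.
slot 6 must be C (only option left).

slot 1=G, slot 2=B, slot 3=E, slot 4=F, slot 5=H, slot 6=C, slot 7=I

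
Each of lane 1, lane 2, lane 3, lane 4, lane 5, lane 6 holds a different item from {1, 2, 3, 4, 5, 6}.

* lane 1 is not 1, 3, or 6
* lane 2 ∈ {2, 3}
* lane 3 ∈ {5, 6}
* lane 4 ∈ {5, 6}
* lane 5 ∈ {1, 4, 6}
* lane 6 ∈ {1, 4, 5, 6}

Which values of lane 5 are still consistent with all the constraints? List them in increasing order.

1, 4

The 6 variables draw from only 6 values {1, 2, 3, 4, 5, 6}, so each is used; only lane 2 can be 3, hence lane 2 = 3.
The 5 still-open variables together cover exactly {1, 2, 4, 5, 6} — 5 values for 5 variables — and 2 appears only in lane 1's list, so lane 1 = 2.
lane 3 and lane 4 share exactly the 2 values {5, 6}; by pigeonhole those values go to them, so strike 5, 6 from lane 5, lane 6.
No further eliminations apply; lane 5 can still be any of 1, 4.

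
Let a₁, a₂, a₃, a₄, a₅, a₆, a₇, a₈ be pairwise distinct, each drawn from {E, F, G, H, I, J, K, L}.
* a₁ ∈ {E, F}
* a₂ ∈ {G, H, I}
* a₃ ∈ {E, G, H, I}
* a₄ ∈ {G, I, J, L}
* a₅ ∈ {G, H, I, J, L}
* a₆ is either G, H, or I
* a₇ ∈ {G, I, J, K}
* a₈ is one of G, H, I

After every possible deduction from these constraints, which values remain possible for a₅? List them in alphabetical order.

J, L

Among the 8 variables, F fits only a₁ (and all 8 values in {E, F, G, H, I, J, K, L} must be used), so a₁ = F.
The 7 still-open variables together cover exactly {E, G, H, I, J, K, L} — 7 values for 7 variables — and E appears only in a₃'s list, so a₃ = E.
Among the 6 still-open variables, K fits only a₇ (and all 6 values in {G, H, I, J, K, L} must be used), so a₇ = K.
a₂, a₆, a₈ share exactly the 3 values {G, H, I}; by pigeonhole those values go to them, so strike G, H, I from a₄, a₅.
No further eliminations apply; a₅ can still be any of J, L.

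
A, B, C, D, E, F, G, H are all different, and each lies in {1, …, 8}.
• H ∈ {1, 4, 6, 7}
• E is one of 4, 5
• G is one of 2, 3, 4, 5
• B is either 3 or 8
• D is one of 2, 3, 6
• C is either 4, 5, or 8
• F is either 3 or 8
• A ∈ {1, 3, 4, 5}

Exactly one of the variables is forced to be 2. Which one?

G

Among the 8 variables, 7 fits only H (and all 8 values in {1, 2, 3, 4, 5, 6, 7, 8} must be used), so H = 7.
The 7 still-open variables together cover exactly {1, 2, 3, 4, 5, 6, 8} — 7 values for 7 variables — and 1 appears only in A's list, so A = 1.
Among the 6 still-open variables, 6 fits only D (and all 6 values in {2, 3, 4, 5, 6, 8} must be used), so D = 6.
Among the 5 still-open variables, 2 fits only G (and all 5 values in {2, 3, 4, 5, 8} must be used), so G = 2.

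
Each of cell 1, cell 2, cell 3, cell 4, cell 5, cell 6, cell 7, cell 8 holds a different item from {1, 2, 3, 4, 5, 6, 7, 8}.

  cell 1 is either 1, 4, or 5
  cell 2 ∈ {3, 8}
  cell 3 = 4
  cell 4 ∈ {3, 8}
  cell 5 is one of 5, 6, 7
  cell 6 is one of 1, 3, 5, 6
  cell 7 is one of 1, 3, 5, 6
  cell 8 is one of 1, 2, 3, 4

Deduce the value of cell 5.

cell 3 has just one choice, so cell 3 = 4. Remove 4 from cell 1, cell 8.
The 7 still-open variables together cover exactly {1, 2, 3, 5, 6, 7, 8} — 7 values for 7 variables — and 2 appears only in cell 8's list, so cell 8 = 2.
Among the 6 still-open variables, 7 fits only cell 5 (and all 6 values in {1, 3, 5, 6, 7, 8} must be used), so cell 5 = 7.

7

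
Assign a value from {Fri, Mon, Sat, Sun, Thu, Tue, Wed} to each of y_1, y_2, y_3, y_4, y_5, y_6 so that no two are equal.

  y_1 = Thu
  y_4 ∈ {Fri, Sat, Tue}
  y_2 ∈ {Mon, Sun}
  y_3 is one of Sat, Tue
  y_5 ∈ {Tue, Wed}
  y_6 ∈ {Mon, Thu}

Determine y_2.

y_1's domain is down to {Thu}, so y_1 = Thu. Eliminate Thu elsewhere: y_6.
That leaves y_6 = Mon. Eliminate Mon elsewhere: y_2.
So y_2 = Sun.

Sun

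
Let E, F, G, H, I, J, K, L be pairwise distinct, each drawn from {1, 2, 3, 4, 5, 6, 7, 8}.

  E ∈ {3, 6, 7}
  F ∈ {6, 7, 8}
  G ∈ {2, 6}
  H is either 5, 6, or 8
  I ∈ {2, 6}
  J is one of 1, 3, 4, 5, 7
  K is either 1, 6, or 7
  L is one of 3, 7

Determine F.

The 8 variables together cover exactly {1, 2, 3, 4, 5, 6, 7, 8} — 8 values for 8 variables — and 4 appears only in J's list, so J = 4.
The 7 still-open variables draw from only 7 values {1, 2, 3, 5, 6, 7, 8}, so each is used; only K can be 1, hence K = 1.
The 6 still-open variables draw from only 6 values {2, 3, 5, 6, 7, 8}, so each is used; only H can be 5, hence H = 5.
Among the 5 still-open variables, 8 fits only F (and all 5 values in {2, 3, 6, 7, 8} must be used), so F = 8.

8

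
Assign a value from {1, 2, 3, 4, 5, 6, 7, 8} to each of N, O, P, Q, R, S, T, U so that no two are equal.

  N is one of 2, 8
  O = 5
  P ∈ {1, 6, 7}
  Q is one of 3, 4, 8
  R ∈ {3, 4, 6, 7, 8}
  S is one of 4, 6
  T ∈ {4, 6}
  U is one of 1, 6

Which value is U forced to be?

O has just one choice, so O = 5.
The 7 still-open variables draw from only 7 values {1, 2, 3, 4, 6, 7, 8}, so each is used; only N can be 2, hence N = 2.
S and T share exactly the 2 values {4, 6}; by pigeonhole those values go to them, so strike 4, 6 from P, Q, R, U.
So U = 1.

1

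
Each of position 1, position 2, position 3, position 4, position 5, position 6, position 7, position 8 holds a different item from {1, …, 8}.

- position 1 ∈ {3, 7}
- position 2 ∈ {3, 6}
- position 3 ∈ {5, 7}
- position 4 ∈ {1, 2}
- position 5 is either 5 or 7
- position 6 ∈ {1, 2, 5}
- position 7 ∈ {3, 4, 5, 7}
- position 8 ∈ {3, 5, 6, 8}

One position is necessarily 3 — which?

The 8 variables draw from only 8 values {1, 2, 3, 4, 5, 6, 7, 8}, so each is used; only position 7 can be 4, hence position 7 = 4.
The 7 still-open variables draw from only 7 values {1, 2, 3, 5, 6, 7, 8}, so each is used; only position 8 can be 8, hence position 8 = 8.
Among the 6 still-open variables, 6 fits only position 2 (and all 6 values in {1, 2, 3, 5, 6, 7} must be used), so position 2 = 6.
Among the 5 still-open variables, 3 fits only position 1 (and all 5 values in {1, 2, 3, 5, 7} must be used), so position 1 = 3.

position 1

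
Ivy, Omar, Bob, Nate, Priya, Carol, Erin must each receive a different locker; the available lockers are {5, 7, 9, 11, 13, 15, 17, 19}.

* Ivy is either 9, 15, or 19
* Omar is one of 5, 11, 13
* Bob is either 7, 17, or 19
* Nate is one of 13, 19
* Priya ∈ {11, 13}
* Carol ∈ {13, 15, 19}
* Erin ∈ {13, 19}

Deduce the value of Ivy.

9

Nate and Erin share exactly the 2 values {13, 19}; by pigeonhole those values go to them, so strike 13, 19 from Ivy, Omar, Bob, Priya, Carol.
Priya's domain is down to {11}, so Priya = 11. Strike 11 from Omar.
Carol's domain is down to {15}, so Carol = 15. Eliminate 15 elsewhere: Ivy.
So Ivy = 9.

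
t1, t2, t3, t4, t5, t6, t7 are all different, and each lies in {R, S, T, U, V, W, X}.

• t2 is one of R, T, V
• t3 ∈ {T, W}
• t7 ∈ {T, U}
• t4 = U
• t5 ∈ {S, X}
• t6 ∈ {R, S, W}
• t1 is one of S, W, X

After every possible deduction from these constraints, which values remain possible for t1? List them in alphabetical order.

t4's domain is down to {U}, so t4 = U. Eliminate U elsewhere: t7.
t7 must be T (only option left). Remove T from t2, t3.
t3's domain is down to {W}, so t3 = W. So t1, t6 can't be W.
Among the 4 still-open variables, V fits only t2 (and all 4 values in {R, S, V, X} must be used), so t2 = V.
Among the 3 still-open variables, R fits only t6 (and all 3 values in {R, S, X} must be used), so t6 = R.
No further eliminations apply; t1 can still be any of S, X.

S, X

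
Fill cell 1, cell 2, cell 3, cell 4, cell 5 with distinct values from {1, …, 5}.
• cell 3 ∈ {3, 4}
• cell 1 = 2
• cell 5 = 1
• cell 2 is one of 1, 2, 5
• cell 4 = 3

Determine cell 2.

cell 1's domain is down to {2}, so cell 1 = 2. Remove 2 from cell 2.
cell 4 must be 3 (only option left). Remove 3 from cell 3.
cell 5's domain is down to {1}, so cell 5 = 1. Eliminate 1 elsewhere: cell 2.
So cell 2 = 5.

5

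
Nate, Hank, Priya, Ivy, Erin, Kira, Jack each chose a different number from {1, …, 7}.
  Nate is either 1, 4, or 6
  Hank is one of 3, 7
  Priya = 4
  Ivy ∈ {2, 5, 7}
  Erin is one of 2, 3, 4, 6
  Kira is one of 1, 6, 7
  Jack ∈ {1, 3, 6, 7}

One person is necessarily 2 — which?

Priya must be 4 (only option left). Remove 4 from Nate, Erin.
The 6 still-open variables draw from only 6 values {1, 2, 3, 5, 6, 7}, so each is used; only Ivy can be 5, hence Ivy = 5.
Among the 5 still-open variables, 2 fits only Erin (and all 5 values in {1, 2, 3, 6, 7} must be used), so Erin = 2.

Erin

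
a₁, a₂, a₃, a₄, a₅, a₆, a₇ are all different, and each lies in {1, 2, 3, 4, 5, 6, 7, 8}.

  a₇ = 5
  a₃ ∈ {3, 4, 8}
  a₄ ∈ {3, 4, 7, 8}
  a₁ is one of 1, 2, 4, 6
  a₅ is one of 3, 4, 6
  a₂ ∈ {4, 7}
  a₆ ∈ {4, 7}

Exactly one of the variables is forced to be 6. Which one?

a₇ must be 5 (only option left).
a₂ and a₆ between them cover only {4, 7} — a naked pair. Remove those values from a₁, a₃, a₄, a₅.
a₃ and a₄ between them cover only {3, 8} — a naked pair. Remove those values from a₅.
So 6 goes to a₅.

a₅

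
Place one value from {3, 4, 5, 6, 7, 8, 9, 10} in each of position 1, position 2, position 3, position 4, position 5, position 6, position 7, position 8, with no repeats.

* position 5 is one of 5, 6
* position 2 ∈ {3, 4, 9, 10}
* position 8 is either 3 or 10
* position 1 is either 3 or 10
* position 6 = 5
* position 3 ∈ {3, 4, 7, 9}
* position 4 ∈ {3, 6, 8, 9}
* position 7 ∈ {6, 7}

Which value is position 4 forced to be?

position 6 has just one choice, so position 6 = 5. Eliminate 5 elsewhere: position 5.
position 5 has just one choice, so position 5 = 6. Remove 6 from position 4, position 7.
position 7 has just one choice, so position 7 = 7. So position 3 can't be 7.
The 5 still-open variables together cover exactly {3, 4, 8, 9, 10} — 5 values for 5 variables — and 8 appears only in position 4's list, so position 4 = 8.

8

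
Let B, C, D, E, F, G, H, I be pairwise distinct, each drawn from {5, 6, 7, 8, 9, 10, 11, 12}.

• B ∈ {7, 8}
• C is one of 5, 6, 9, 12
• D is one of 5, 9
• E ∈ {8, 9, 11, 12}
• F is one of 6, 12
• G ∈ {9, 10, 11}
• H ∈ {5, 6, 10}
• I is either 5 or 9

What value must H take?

Among the 8 variables, 7 fits only B (and all 8 values in {5, 6, 7, 8, 9, 10, 11, 12} must be used), so B = 7.
The 7 still-open variables together cover exactly {5, 6, 8, 9, 10, 11, 12} — 7 values for 7 variables — and 8 appears only in E's list, so E = 8.
The 6 still-open variables together cover exactly {5, 6, 9, 10, 11, 12} — 6 values for 6 variables — and 11 appears only in G's list, so G = 11.
The 5 still-open variables draw from only 5 values {5, 6, 9, 10, 12}, so each is used; only H can be 10, hence H = 10.

10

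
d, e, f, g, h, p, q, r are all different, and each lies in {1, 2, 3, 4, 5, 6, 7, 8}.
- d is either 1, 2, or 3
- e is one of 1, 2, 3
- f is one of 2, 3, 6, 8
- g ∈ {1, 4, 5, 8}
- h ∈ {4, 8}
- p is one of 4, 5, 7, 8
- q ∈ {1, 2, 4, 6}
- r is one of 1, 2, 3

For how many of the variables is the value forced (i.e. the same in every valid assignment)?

2

The 8 variables together cover exactly {1, 2, 3, 4, 5, 6, 7, 8} — 8 values for 8 variables — and 7 appears only in p's list, so p = 7.
The 7 still-open variables draw from only 7 values {1, 2, 3, 4, 5, 6, 8}, so each is used; only g can be 5, hence g = 5.
The 3 variables d, e, r are confined to {1, 2, 3}, which locks those values in; drop them from f, q.
Determined: g=5, p=7. The other variables each still have more than one consistent value. That makes 2.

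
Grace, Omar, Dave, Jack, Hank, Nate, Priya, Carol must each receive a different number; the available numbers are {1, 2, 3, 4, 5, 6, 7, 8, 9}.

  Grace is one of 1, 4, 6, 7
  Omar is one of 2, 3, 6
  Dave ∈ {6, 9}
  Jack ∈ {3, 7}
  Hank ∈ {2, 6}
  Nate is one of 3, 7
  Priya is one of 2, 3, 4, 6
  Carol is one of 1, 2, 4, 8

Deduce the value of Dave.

9

The 8 variables together cover exactly {1, 2, 3, 4, 6, 7, 8, 9} — 8 values for 8 variables — and 8 appears only in Carol's list, so Carol = 8.
The 7 still-open variables together cover exactly {1, 2, 3, 4, 6, 7, 9} — 7 values for 7 variables — and 1 appears only in Grace's list, so Grace = 1.
Among the 6 still-open variables, 4 fits only Priya (and all 6 values in {2, 3, 4, 6, 7, 9} must be used), so Priya = 4.
The 5 still-open variables draw from only 5 values {2, 3, 6, 7, 9}, so each is used; only Dave can be 9, hence Dave = 9.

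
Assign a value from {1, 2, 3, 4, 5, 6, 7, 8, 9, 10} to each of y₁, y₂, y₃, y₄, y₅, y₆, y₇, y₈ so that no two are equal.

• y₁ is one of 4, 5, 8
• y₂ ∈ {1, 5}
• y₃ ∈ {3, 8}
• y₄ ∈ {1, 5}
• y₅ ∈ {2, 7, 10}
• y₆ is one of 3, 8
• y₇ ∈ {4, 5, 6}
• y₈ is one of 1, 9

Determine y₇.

y₂ and y₄ between them cover only {1, 5} — a naked pair. Remove those values from y₁, y₇, y₈.
That leaves y₈ = 9.
y₃ and y₆ share exactly the 2 values {3, 8}; by pigeonhole those values go to them, so strike 3, 8 from y₁.
y₁ must be 4 (only option left). Remove 4 from y₇.
So y₇ = 6.

6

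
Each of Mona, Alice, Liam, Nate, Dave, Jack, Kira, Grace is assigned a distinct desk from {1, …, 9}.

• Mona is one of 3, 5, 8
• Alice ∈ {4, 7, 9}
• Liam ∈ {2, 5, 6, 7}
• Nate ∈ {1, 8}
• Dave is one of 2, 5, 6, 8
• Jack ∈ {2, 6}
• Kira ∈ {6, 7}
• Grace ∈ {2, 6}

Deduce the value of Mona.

Jack and Grace between them cover only {2, 6} — a naked pair. Remove those values from Liam, Dave, Kira.
That leaves Kira = 7. Eliminate 7 elsewhere: Alice, Liam.
Liam has just one choice, so Liam = 5. Eliminate 5 elsewhere: Mona, Dave.
Dave has just one choice, so Dave = 8. Strike 8 from Mona, Nate.
So Mona = 3.

3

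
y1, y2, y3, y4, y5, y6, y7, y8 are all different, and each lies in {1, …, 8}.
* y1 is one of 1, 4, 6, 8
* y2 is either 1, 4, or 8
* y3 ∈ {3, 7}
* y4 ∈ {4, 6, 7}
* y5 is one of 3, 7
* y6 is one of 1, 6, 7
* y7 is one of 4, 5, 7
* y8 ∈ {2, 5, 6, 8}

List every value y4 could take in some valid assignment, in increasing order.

The 8 variables together cover exactly {1, 2, 3, 4, 5, 6, 7, 8} — 8 values for 8 variables — and 2 appears only in y8's list, so y8 = 2.
Among the 7 still-open variables, 5 fits only y7 (and all 7 values in {1, 3, 4, 5, 6, 7, 8} must be used), so y7 = 5.
y3 and y5 between them cover only {3, 7} — a naked pair. Remove those values from y4, y6.
No further eliminations apply; y4 can still be any of 4, 6.

4, 6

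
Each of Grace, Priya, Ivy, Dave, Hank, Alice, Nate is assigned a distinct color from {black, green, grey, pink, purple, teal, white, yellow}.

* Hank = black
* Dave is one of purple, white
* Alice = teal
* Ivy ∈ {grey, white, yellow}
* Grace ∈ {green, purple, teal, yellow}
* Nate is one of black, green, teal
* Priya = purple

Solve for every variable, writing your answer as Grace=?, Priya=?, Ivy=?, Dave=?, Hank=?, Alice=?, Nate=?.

Grace=yellow, Priya=purple, Ivy=grey, Dave=white, Hank=black, Alice=teal, Nate=green

Priya has just one choice, so Priya = purple. Eliminate purple elsewhere: Grace, Dave.
Dave must be white (only option left). So Ivy can't be white.
Hank's domain is down to {black}, so Hank = black. Eliminate black elsewhere: Nate.
Alice has just one choice, so Alice = teal. Eliminate teal elsewhere: Grace, Nate.
Nate has just one choice, so Nate = green. Eliminate green elsewhere: Grace.
That leaves Grace = yellow. Eliminate yellow elsewhere: Ivy.
Ivy's domain is down to {grey}, so Ivy = grey.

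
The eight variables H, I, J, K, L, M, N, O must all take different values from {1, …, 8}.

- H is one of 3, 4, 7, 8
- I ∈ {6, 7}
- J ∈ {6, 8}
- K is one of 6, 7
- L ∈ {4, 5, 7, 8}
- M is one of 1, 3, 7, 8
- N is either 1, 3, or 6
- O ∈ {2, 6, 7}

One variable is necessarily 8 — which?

The 8 variables together cover exactly {1, 2, 3, 4, 5, 6, 7, 8} — 8 values for 8 variables — and 2 appears only in O's list, so O = 2.
The 7 still-open variables draw from only 7 values {1, 3, 4, 5, 6, 7, 8}, so each is used; only L can be 5, hence L = 5.
The 6 still-open variables draw from only 6 values {1, 3, 4, 6, 7, 8}, so each is used; only H can be 4, hence H = 4.
I and K between them cover only {6, 7} — a naked pair. Remove those values from J, M, N.
So 8 goes to J.

J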